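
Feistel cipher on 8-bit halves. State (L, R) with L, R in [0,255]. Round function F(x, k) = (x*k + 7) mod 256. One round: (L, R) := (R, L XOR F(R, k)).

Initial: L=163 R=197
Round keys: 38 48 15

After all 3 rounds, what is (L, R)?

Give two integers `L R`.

Round 1 (k=38): L=197 R=230
Round 2 (k=48): L=230 R=226
Round 3 (k=15): L=226 R=163

Answer: 226 163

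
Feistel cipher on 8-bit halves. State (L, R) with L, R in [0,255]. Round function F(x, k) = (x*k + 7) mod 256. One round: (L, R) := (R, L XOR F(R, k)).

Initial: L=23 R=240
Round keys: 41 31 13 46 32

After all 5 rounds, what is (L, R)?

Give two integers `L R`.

Round 1 (k=41): L=240 R=96
Round 2 (k=31): L=96 R=87
Round 3 (k=13): L=87 R=18
Round 4 (k=46): L=18 R=20
Round 5 (k=32): L=20 R=149

Answer: 20 149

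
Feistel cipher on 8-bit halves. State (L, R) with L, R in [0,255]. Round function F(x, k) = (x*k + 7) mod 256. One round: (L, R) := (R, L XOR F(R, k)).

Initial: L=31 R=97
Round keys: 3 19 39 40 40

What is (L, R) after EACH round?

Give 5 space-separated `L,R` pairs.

Answer: 97,53 53,151 151,61 61,24 24,250

Derivation:
Round 1 (k=3): L=97 R=53
Round 2 (k=19): L=53 R=151
Round 3 (k=39): L=151 R=61
Round 4 (k=40): L=61 R=24
Round 5 (k=40): L=24 R=250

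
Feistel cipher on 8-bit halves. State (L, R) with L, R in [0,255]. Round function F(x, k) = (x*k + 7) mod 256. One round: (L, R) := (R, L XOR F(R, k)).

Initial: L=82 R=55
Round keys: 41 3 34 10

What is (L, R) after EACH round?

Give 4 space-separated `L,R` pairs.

Round 1 (k=41): L=55 R=132
Round 2 (k=3): L=132 R=164
Round 3 (k=34): L=164 R=75
Round 4 (k=10): L=75 R=81

Answer: 55,132 132,164 164,75 75,81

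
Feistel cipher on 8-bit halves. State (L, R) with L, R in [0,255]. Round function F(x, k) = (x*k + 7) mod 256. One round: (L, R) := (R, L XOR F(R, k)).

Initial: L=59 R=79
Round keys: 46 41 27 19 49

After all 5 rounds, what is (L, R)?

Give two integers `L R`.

Round 1 (k=46): L=79 R=2
Round 2 (k=41): L=2 R=22
Round 3 (k=27): L=22 R=91
Round 4 (k=19): L=91 R=222
Round 5 (k=49): L=222 R=222

Answer: 222 222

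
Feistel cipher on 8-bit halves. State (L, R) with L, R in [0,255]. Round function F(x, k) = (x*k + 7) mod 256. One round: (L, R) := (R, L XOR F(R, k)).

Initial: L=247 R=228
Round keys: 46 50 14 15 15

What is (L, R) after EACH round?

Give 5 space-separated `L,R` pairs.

Answer: 228,8 8,115 115,89 89,77 77,211

Derivation:
Round 1 (k=46): L=228 R=8
Round 2 (k=50): L=8 R=115
Round 3 (k=14): L=115 R=89
Round 4 (k=15): L=89 R=77
Round 5 (k=15): L=77 R=211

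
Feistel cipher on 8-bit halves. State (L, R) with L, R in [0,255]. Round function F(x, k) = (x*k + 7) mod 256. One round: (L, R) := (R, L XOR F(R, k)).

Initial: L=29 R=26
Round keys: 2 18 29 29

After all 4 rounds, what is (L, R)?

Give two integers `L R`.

Round 1 (k=2): L=26 R=38
Round 2 (k=18): L=38 R=169
Round 3 (k=29): L=169 R=10
Round 4 (k=29): L=10 R=128

Answer: 10 128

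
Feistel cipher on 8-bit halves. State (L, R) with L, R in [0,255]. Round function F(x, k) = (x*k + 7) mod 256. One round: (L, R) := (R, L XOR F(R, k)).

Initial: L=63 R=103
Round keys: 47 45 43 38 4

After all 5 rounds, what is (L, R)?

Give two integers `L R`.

Answer: 240 62

Derivation:
Round 1 (k=47): L=103 R=207
Round 2 (k=45): L=207 R=13
Round 3 (k=43): L=13 R=249
Round 4 (k=38): L=249 R=240
Round 5 (k=4): L=240 R=62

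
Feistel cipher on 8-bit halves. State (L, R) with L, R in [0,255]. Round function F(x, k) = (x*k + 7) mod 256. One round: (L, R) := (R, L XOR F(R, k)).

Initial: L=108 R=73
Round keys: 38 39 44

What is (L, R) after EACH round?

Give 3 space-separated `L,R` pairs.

Answer: 73,177 177,183 183,202

Derivation:
Round 1 (k=38): L=73 R=177
Round 2 (k=39): L=177 R=183
Round 3 (k=44): L=183 R=202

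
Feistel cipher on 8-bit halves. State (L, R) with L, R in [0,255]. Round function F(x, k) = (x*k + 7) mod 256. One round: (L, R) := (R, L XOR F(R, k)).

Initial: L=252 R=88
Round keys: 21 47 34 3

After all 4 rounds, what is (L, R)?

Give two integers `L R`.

Round 1 (k=21): L=88 R=195
Round 2 (k=47): L=195 R=140
Round 3 (k=34): L=140 R=92
Round 4 (k=3): L=92 R=151

Answer: 92 151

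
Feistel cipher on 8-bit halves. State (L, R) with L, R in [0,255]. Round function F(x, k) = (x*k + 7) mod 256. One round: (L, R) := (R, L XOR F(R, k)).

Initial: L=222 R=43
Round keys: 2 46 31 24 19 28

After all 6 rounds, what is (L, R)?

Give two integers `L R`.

Round 1 (k=2): L=43 R=131
Round 2 (k=46): L=131 R=186
Round 3 (k=31): L=186 R=14
Round 4 (k=24): L=14 R=237
Round 5 (k=19): L=237 R=144
Round 6 (k=28): L=144 R=42

Answer: 144 42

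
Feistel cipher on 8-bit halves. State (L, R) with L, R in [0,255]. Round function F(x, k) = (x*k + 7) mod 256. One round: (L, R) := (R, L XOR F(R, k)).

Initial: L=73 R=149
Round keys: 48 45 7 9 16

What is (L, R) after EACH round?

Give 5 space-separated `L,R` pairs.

Answer: 149,190 190,248 248,113 113,248 248,246

Derivation:
Round 1 (k=48): L=149 R=190
Round 2 (k=45): L=190 R=248
Round 3 (k=7): L=248 R=113
Round 4 (k=9): L=113 R=248
Round 5 (k=16): L=248 R=246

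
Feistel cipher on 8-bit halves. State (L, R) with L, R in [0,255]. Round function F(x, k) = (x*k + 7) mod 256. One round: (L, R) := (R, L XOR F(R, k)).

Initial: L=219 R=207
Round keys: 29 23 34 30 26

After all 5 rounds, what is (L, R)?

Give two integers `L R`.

Answer: 6 139

Derivation:
Round 1 (k=29): L=207 R=161
Round 2 (k=23): L=161 R=177
Round 3 (k=34): L=177 R=40
Round 4 (k=30): L=40 R=6
Round 5 (k=26): L=6 R=139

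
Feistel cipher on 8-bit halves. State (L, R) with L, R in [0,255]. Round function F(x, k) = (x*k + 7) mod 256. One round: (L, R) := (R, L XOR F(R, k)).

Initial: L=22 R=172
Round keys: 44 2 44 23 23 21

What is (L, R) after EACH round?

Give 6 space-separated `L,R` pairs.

Answer: 172,129 129,165 165,226 226,240 240,117 117,80

Derivation:
Round 1 (k=44): L=172 R=129
Round 2 (k=2): L=129 R=165
Round 3 (k=44): L=165 R=226
Round 4 (k=23): L=226 R=240
Round 5 (k=23): L=240 R=117
Round 6 (k=21): L=117 R=80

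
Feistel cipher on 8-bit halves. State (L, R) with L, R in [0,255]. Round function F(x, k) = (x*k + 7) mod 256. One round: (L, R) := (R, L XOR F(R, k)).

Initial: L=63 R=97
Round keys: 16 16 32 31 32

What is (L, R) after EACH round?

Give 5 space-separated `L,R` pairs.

Answer: 97,40 40,230 230,239 239,30 30,40

Derivation:
Round 1 (k=16): L=97 R=40
Round 2 (k=16): L=40 R=230
Round 3 (k=32): L=230 R=239
Round 4 (k=31): L=239 R=30
Round 5 (k=32): L=30 R=40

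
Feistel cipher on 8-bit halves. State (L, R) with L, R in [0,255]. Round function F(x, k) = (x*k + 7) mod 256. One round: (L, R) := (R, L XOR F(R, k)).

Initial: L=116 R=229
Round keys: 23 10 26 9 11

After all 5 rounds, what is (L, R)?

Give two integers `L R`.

Round 1 (k=23): L=229 R=238
Round 2 (k=10): L=238 R=182
Round 3 (k=26): L=182 R=109
Round 4 (k=9): L=109 R=106
Round 5 (k=11): L=106 R=248

Answer: 106 248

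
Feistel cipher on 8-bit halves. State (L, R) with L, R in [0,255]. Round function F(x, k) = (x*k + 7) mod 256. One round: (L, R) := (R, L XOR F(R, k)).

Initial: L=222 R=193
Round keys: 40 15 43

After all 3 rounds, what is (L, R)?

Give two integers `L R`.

Answer: 231 37

Derivation:
Round 1 (k=40): L=193 R=241
Round 2 (k=15): L=241 R=231
Round 3 (k=43): L=231 R=37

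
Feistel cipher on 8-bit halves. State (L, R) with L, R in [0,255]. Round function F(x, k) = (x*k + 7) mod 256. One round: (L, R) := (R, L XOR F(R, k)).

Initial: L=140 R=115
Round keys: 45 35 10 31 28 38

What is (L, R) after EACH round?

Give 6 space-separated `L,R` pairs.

Round 1 (k=45): L=115 R=178
Round 2 (k=35): L=178 R=46
Round 3 (k=10): L=46 R=97
Round 4 (k=31): L=97 R=232
Round 5 (k=28): L=232 R=6
Round 6 (k=38): L=6 R=3

Answer: 115,178 178,46 46,97 97,232 232,6 6,3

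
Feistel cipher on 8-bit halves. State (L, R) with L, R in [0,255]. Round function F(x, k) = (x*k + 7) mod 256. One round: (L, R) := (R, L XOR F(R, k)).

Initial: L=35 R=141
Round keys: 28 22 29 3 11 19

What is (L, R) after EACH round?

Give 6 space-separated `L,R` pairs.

Round 1 (k=28): L=141 R=80
Round 2 (k=22): L=80 R=106
Round 3 (k=29): L=106 R=89
Round 4 (k=3): L=89 R=120
Round 5 (k=11): L=120 R=118
Round 6 (k=19): L=118 R=177

Answer: 141,80 80,106 106,89 89,120 120,118 118,177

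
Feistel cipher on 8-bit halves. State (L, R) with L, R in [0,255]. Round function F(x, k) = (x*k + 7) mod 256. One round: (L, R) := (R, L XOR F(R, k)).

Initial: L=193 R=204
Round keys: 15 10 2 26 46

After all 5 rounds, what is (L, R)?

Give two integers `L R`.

Answer: 74 124

Derivation:
Round 1 (k=15): L=204 R=58
Round 2 (k=10): L=58 R=135
Round 3 (k=2): L=135 R=47
Round 4 (k=26): L=47 R=74
Round 5 (k=46): L=74 R=124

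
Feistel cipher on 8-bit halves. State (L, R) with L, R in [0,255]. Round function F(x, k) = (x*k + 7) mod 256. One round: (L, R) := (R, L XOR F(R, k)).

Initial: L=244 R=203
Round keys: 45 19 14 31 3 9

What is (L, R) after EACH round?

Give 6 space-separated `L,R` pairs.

Answer: 203,66 66,38 38,89 89,232 232,230 230,245

Derivation:
Round 1 (k=45): L=203 R=66
Round 2 (k=19): L=66 R=38
Round 3 (k=14): L=38 R=89
Round 4 (k=31): L=89 R=232
Round 5 (k=3): L=232 R=230
Round 6 (k=9): L=230 R=245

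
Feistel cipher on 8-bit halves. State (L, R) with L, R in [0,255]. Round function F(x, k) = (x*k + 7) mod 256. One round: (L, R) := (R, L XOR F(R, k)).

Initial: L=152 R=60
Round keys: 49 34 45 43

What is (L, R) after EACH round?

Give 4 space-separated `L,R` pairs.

Answer: 60,27 27,161 161,79 79,237

Derivation:
Round 1 (k=49): L=60 R=27
Round 2 (k=34): L=27 R=161
Round 3 (k=45): L=161 R=79
Round 4 (k=43): L=79 R=237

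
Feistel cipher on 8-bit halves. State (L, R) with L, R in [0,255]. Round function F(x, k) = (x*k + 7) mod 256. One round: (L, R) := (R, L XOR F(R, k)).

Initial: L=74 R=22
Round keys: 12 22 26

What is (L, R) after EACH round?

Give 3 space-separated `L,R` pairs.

Round 1 (k=12): L=22 R=69
Round 2 (k=22): L=69 R=227
Round 3 (k=26): L=227 R=80

Answer: 22,69 69,227 227,80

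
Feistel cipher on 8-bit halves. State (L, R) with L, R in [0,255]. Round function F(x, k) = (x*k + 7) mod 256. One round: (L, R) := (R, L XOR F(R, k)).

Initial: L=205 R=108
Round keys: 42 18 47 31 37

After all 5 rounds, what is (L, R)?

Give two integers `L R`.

Answer: 162 243

Derivation:
Round 1 (k=42): L=108 R=114
Round 2 (k=18): L=114 R=103
Round 3 (k=47): L=103 R=130
Round 4 (k=31): L=130 R=162
Round 5 (k=37): L=162 R=243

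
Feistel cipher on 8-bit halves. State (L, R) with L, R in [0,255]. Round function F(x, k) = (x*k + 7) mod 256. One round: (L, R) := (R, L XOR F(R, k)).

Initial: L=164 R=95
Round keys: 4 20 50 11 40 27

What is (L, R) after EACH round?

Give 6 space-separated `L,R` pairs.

Answer: 95,39 39,76 76,248 248,227 227,135 135,167

Derivation:
Round 1 (k=4): L=95 R=39
Round 2 (k=20): L=39 R=76
Round 3 (k=50): L=76 R=248
Round 4 (k=11): L=248 R=227
Round 5 (k=40): L=227 R=135
Round 6 (k=27): L=135 R=167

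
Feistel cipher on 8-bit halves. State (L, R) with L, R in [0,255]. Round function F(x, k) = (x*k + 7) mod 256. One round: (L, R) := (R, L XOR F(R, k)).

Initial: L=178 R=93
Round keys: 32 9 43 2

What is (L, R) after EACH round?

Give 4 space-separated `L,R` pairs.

Answer: 93,21 21,153 153,175 175,252

Derivation:
Round 1 (k=32): L=93 R=21
Round 2 (k=9): L=21 R=153
Round 3 (k=43): L=153 R=175
Round 4 (k=2): L=175 R=252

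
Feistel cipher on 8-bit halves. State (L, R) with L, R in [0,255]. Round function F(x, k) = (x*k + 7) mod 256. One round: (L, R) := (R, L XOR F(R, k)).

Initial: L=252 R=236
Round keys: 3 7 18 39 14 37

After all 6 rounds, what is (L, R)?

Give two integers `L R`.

Round 1 (k=3): L=236 R=55
Round 2 (k=7): L=55 R=100
Round 3 (k=18): L=100 R=56
Round 4 (k=39): L=56 R=235
Round 5 (k=14): L=235 R=217
Round 6 (k=37): L=217 R=143

Answer: 217 143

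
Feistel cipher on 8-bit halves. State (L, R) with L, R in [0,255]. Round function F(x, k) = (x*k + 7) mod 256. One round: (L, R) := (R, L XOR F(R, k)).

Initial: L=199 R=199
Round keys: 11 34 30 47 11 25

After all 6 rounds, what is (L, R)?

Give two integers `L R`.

Round 1 (k=11): L=199 R=83
Round 2 (k=34): L=83 R=202
Round 3 (k=30): L=202 R=224
Round 4 (k=47): L=224 R=237
Round 5 (k=11): L=237 R=214
Round 6 (k=25): L=214 R=0

Answer: 214 0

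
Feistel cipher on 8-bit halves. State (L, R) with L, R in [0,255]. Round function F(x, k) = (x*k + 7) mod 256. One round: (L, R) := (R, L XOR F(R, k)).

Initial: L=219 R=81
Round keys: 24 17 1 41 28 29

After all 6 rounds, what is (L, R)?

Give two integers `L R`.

Round 1 (k=24): L=81 R=68
Round 2 (k=17): L=68 R=218
Round 3 (k=1): L=218 R=165
Round 4 (k=41): L=165 R=174
Round 5 (k=28): L=174 R=170
Round 6 (k=29): L=170 R=231

Answer: 170 231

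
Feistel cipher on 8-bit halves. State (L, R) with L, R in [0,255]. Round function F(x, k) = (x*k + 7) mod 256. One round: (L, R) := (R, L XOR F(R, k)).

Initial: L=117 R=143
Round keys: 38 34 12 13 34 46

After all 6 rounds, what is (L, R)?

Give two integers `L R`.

Round 1 (k=38): L=143 R=52
Round 2 (k=34): L=52 R=96
Round 3 (k=12): L=96 R=179
Round 4 (k=13): L=179 R=126
Round 5 (k=34): L=126 R=112
Round 6 (k=46): L=112 R=89

Answer: 112 89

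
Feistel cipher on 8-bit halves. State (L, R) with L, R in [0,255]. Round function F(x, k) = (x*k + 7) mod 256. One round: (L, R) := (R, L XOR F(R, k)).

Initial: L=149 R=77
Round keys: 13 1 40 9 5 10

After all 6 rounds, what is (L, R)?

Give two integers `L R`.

Answer: 205 137

Derivation:
Round 1 (k=13): L=77 R=101
Round 2 (k=1): L=101 R=33
Round 3 (k=40): L=33 R=74
Round 4 (k=9): L=74 R=128
Round 5 (k=5): L=128 R=205
Round 6 (k=10): L=205 R=137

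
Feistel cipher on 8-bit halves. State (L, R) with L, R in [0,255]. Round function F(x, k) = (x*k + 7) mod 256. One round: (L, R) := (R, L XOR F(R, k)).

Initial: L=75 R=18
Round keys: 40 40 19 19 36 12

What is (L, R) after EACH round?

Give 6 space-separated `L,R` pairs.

Round 1 (k=40): L=18 R=156
Round 2 (k=40): L=156 R=117
Round 3 (k=19): L=117 R=42
Round 4 (k=19): L=42 R=80
Round 5 (k=36): L=80 R=109
Round 6 (k=12): L=109 R=115

Answer: 18,156 156,117 117,42 42,80 80,109 109,115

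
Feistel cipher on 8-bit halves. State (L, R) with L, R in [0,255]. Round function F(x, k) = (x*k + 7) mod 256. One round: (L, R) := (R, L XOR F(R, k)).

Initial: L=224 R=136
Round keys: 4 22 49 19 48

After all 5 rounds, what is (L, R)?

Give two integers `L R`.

Answer: 197 80

Derivation:
Round 1 (k=4): L=136 R=199
Round 2 (k=22): L=199 R=169
Round 3 (k=49): L=169 R=167
Round 4 (k=19): L=167 R=197
Round 5 (k=48): L=197 R=80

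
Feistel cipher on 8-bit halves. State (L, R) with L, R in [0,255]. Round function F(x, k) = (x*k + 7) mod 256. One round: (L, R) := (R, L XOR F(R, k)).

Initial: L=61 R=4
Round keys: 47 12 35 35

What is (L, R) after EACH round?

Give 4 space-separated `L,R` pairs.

Answer: 4,254 254,235 235,214 214,162

Derivation:
Round 1 (k=47): L=4 R=254
Round 2 (k=12): L=254 R=235
Round 3 (k=35): L=235 R=214
Round 4 (k=35): L=214 R=162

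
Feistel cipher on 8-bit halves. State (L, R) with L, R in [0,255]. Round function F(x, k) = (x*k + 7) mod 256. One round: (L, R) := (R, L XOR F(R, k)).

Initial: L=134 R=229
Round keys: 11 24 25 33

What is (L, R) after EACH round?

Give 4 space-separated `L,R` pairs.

Answer: 229,88 88,162 162,129 129,10

Derivation:
Round 1 (k=11): L=229 R=88
Round 2 (k=24): L=88 R=162
Round 3 (k=25): L=162 R=129
Round 4 (k=33): L=129 R=10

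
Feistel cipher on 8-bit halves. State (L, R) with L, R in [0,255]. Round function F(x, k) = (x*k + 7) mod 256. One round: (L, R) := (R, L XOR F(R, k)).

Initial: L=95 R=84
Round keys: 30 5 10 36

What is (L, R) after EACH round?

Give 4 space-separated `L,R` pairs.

Answer: 84,128 128,211 211,197 197,104

Derivation:
Round 1 (k=30): L=84 R=128
Round 2 (k=5): L=128 R=211
Round 3 (k=10): L=211 R=197
Round 4 (k=36): L=197 R=104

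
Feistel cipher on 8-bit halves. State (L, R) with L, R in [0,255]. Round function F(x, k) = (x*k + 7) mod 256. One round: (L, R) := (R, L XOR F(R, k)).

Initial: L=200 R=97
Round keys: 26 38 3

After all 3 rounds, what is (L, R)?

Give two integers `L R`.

Round 1 (k=26): L=97 R=41
Round 2 (k=38): L=41 R=124
Round 3 (k=3): L=124 R=82

Answer: 124 82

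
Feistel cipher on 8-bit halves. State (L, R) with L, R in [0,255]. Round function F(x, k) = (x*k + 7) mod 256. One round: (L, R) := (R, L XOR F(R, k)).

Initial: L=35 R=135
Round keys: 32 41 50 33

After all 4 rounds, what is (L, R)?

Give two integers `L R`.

Answer: 219 174

Derivation:
Round 1 (k=32): L=135 R=196
Round 2 (k=41): L=196 R=236
Round 3 (k=50): L=236 R=219
Round 4 (k=33): L=219 R=174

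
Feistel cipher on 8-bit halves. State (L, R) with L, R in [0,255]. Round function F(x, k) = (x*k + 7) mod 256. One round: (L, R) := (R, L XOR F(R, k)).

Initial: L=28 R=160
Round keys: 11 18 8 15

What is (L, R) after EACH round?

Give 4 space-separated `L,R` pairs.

Round 1 (k=11): L=160 R=251
Round 2 (k=18): L=251 R=13
Round 3 (k=8): L=13 R=148
Round 4 (k=15): L=148 R=190

Answer: 160,251 251,13 13,148 148,190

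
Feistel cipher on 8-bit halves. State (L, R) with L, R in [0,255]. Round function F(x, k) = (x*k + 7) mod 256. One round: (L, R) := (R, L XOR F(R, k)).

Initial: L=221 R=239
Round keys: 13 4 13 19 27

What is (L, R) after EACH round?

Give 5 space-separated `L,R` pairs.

Answer: 239,247 247,12 12,84 84,79 79,8

Derivation:
Round 1 (k=13): L=239 R=247
Round 2 (k=4): L=247 R=12
Round 3 (k=13): L=12 R=84
Round 4 (k=19): L=84 R=79
Round 5 (k=27): L=79 R=8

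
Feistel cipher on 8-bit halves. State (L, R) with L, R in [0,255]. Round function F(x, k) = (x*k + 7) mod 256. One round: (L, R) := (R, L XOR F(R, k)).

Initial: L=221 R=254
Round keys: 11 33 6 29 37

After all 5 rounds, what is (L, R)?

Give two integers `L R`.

Answer: 113 165

Derivation:
Round 1 (k=11): L=254 R=44
Round 2 (k=33): L=44 R=77
Round 3 (k=6): L=77 R=249
Round 4 (k=29): L=249 R=113
Round 5 (k=37): L=113 R=165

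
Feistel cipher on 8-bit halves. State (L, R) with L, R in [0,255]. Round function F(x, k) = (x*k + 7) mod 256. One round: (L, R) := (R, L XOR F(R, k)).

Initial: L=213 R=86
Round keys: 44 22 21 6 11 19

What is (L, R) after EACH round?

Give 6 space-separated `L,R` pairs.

Answer: 86,26 26,21 21,218 218,54 54,131 131,246

Derivation:
Round 1 (k=44): L=86 R=26
Round 2 (k=22): L=26 R=21
Round 3 (k=21): L=21 R=218
Round 4 (k=6): L=218 R=54
Round 5 (k=11): L=54 R=131
Round 6 (k=19): L=131 R=246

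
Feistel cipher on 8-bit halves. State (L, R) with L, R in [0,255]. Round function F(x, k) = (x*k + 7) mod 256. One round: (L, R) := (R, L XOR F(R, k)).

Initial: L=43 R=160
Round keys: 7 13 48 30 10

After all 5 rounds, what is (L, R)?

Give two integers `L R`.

Answer: 242 160

Derivation:
Round 1 (k=7): L=160 R=76
Round 2 (k=13): L=76 R=67
Round 3 (k=48): L=67 R=219
Round 4 (k=30): L=219 R=242
Round 5 (k=10): L=242 R=160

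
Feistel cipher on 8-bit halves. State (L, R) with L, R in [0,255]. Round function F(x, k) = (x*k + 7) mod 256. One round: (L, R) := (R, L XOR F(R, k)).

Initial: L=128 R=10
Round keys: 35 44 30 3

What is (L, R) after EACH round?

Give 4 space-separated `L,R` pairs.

Round 1 (k=35): L=10 R=229
Round 2 (k=44): L=229 R=105
Round 3 (k=30): L=105 R=176
Round 4 (k=3): L=176 R=126

Answer: 10,229 229,105 105,176 176,126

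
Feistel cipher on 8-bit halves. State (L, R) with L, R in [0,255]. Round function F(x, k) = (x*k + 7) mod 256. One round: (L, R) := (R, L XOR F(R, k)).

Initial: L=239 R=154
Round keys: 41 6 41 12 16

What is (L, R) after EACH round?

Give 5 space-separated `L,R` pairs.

Answer: 154,94 94,161 161,142 142,14 14,105

Derivation:
Round 1 (k=41): L=154 R=94
Round 2 (k=6): L=94 R=161
Round 3 (k=41): L=161 R=142
Round 4 (k=12): L=142 R=14
Round 5 (k=16): L=14 R=105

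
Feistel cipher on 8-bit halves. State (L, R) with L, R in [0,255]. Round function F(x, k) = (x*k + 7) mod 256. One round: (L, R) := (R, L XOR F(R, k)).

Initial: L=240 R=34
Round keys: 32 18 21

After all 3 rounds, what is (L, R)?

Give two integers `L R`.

Round 1 (k=32): L=34 R=183
Round 2 (k=18): L=183 R=199
Round 3 (k=21): L=199 R=237

Answer: 199 237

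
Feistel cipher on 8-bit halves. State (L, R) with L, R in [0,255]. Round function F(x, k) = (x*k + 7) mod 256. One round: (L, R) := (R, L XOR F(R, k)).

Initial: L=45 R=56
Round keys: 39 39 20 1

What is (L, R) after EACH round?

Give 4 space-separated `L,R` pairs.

Answer: 56,162 162,141 141,169 169,61

Derivation:
Round 1 (k=39): L=56 R=162
Round 2 (k=39): L=162 R=141
Round 3 (k=20): L=141 R=169
Round 4 (k=1): L=169 R=61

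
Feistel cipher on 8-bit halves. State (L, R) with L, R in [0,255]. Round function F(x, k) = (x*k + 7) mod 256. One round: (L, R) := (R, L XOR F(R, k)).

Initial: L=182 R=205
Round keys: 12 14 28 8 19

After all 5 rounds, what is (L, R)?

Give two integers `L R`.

Answer: 119 78

Derivation:
Round 1 (k=12): L=205 R=21
Round 2 (k=14): L=21 R=224
Round 3 (k=28): L=224 R=146
Round 4 (k=8): L=146 R=119
Round 5 (k=19): L=119 R=78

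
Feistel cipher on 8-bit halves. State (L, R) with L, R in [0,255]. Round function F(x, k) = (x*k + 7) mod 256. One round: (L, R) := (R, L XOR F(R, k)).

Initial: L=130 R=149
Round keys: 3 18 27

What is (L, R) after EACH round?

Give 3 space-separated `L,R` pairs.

Round 1 (k=3): L=149 R=68
Round 2 (k=18): L=68 R=90
Round 3 (k=27): L=90 R=193

Answer: 149,68 68,90 90,193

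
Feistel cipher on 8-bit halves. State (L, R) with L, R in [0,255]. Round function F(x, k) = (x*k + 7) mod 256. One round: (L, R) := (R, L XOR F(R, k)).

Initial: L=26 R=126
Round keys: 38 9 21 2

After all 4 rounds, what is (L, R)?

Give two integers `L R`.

Answer: 76 81

Derivation:
Round 1 (k=38): L=126 R=161
Round 2 (k=9): L=161 R=206
Round 3 (k=21): L=206 R=76
Round 4 (k=2): L=76 R=81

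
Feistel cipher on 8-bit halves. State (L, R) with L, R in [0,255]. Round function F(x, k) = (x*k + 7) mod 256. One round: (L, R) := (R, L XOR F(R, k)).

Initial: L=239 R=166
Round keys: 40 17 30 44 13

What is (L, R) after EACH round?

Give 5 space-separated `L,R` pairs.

Answer: 166,24 24,57 57,173 173,250 250,20

Derivation:
Round 1 (k=40): L=166 R=24
Round 2 (k=17): L=24 R=57
Round 3 (k=30): L=57 R=173
Round 4 (k=44): L=173 R=250
Round 5 (k=13): L=250 R=20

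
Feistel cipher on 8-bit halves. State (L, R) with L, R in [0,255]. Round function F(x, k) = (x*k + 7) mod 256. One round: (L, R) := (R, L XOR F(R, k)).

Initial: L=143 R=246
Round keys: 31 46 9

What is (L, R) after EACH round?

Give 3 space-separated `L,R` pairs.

Answer: 246,94 94,29 29,82

Derivation:
Round 1 (k=31): L=246 R=94
Round 2 (k=46): L=94 R=29
Round 3 (k=9): L=29 R=82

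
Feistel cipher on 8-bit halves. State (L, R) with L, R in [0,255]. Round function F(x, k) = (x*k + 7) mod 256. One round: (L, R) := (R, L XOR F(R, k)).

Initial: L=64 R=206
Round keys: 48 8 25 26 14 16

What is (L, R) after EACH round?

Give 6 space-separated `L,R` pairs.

Answer: 206,231 231,241 241,119 119,236 236,152 152,107

Derivation:
Round 1 (k=48): L=206 R=231
Round 2 (k=8): L=231 R=241
Round 3 (k=25): L=241 R=119
Round 4 (k=26): L=119 R=236
Round 5 (k=14): L=236 R=152
Round 6 (k=16): L=152 R=107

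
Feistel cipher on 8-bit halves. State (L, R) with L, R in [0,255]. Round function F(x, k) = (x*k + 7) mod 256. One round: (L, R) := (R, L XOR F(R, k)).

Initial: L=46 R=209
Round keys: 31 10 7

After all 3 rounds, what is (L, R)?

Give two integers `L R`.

Answer: 102 169

Derivation:
Round 1 (k=31): L=209 R=120
Round 2 (k=10): L=120 R=102
Round 3 (k=7): L=102 R=169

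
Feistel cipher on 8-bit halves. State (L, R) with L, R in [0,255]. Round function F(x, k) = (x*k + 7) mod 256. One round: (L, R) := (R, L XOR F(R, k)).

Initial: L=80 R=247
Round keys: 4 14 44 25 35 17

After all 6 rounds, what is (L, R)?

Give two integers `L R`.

Round 1 (k=4): L=247 R=179
Round 2 (k=14): L=179 R=38
Round 3 (k=44): L=38 R=60
Round 4 (k=25): L=60 R=197
Round 5 (k=35): L=197 R=202
Round 6 (k=17): L=202 R=180

Answer: 202 180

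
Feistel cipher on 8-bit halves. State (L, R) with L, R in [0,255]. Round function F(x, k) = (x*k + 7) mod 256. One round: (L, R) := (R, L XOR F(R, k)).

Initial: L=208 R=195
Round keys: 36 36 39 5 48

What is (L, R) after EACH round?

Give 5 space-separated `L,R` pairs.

Answer: 195,163 163,48 48,244 244,251 251,227

Derivation:
Round 1 (k=36): L=195 R=163
Round 2 (k=36): L=163 R=48
Round 3 (k=39): L=48 R=244
Round 4 (k=5): L=244 R=251
Round 5 (k=48): L=251 R=227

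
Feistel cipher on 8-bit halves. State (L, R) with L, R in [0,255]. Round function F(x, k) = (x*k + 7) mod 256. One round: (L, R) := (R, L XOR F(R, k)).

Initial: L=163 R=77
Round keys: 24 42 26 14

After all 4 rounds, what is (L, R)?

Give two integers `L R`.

Round 1 (k=24): L=77 R=156
Round 2 (k=42): L=156 R=210
Round 3 (k=26): L=210 R=199
Round 4 (k=14): L=199 R=59

Answer: 199 59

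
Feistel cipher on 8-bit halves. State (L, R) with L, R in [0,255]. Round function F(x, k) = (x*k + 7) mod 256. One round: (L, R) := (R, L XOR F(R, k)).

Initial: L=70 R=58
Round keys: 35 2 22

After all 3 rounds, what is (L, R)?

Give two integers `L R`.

Round 1 (k=35): L=58 R=179
Round 2 (k=2): L=179 R=87
Round 3 (k=22): L=87 R=50

Answer: 87 50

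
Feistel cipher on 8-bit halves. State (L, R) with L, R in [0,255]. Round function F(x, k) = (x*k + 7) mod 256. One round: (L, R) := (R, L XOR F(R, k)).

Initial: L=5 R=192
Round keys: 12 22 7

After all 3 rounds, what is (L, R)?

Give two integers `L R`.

Answer: 243 174

Derivation:
Round 1 (k=12): L=192 R=2
Round 2 (k=22): L=2 R=243
Round 3 (k=7): L=243 R=174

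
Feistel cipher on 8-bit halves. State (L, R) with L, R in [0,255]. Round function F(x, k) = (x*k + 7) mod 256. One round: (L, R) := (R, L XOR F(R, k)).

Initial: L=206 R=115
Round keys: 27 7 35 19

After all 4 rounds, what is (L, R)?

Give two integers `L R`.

Answer: 75 186

Derivation:
Round 1 (k=27): L=115 R=230
Round 2 (k=7): L=230 R=34
Round 3 (k=35): L=34 R=75
Round 4 (k=19): L=75 R=186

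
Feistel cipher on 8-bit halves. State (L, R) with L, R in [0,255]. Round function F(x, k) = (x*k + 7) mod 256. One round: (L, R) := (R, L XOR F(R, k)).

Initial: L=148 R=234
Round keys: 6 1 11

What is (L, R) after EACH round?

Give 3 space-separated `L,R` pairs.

Round 1 (k=6): L=234 R=23
Round 2 (k=1): L=23 R=244
Round 3 (k=11): L=244 R=148

Answer: 234,23 23,244 244,148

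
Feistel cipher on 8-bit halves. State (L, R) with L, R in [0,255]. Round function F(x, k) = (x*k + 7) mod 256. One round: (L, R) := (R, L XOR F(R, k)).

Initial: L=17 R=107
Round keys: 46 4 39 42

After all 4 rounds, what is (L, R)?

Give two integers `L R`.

Round 1 (k=46): L=107 R=80
Round 2 (k=4): L=80 R=44
Round 3 (k=39): L=44 R=235
Round 4 (k=42): L=235 R=185

Answer: 235 185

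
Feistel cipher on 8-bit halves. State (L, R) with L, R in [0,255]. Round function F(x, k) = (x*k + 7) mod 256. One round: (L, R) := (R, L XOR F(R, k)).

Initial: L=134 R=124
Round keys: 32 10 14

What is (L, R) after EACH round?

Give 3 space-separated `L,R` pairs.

Round 1 (k=32): L=124 R=1
Round 2 (k=10): L=1 R=109
Round 3 (k=14): L=109 R=252

Answer: 124,1 1,109 109,252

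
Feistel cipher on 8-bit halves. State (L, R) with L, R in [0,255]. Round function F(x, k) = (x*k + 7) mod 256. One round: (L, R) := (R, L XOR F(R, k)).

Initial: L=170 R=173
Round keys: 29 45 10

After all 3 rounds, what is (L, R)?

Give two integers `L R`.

Answer: 100 229

Derivation:
Round 1 (k=29): L=173 R=10
Round 2 (k=45): L=10 R=100
Round 3 (k=10): L=100 R=229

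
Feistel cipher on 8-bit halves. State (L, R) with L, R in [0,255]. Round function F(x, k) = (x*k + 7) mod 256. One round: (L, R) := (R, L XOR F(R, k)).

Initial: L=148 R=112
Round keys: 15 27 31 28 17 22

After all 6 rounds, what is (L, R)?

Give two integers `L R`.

Answer: 234 28

Derivation:
Round 1 (k=15): L=112 R=3
Round 2 (k=27): L=3 R=40
Round 3 (k=31): L=40 R=220
Round 4 (k=28): L=220 R=63
Round 5 (k=17): L=63 R=234
Round 6 (k=22): L=234 R=28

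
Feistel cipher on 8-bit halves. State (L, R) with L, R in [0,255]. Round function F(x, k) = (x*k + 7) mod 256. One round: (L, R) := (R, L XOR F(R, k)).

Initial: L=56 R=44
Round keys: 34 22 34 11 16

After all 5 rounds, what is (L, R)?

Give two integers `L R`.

Answer: 228 225

Derivation:
Round 1 (k=34): L=44 R=231
Round 2 (k=22): L=231 R=205
Round 3 (k=34): L=205 R=166
Round 4 (k=11): L=166 R=228
Round 5 (k=16): L=228 R=225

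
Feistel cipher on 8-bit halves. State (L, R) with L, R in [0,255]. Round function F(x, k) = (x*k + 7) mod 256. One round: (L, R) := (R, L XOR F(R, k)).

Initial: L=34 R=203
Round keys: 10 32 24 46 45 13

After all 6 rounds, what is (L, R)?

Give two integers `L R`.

Answer: 6 94

Derivation:
Round 1 (k=10): L=203 R=215
Round 2 (k=32): L=215 R=44
Round 3 (k=24): L=44 R=240
Round 4 (k=46): L=240 R=11
Round 5 (k=45): L=11 R=6
Round 6 (k=13): L=6 R=94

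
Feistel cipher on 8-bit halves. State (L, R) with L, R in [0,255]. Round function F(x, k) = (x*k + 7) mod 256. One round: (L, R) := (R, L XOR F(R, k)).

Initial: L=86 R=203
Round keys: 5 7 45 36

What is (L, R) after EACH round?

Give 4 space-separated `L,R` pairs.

Round 1 (k=5): L=203 R=168
Round 2 (k=7): L=168 R=84
Round 3 (k=45): L=84 R=99
Round 4 (k=36): L=99 R=167

Answer: 203,168 168,84 84,99 99,167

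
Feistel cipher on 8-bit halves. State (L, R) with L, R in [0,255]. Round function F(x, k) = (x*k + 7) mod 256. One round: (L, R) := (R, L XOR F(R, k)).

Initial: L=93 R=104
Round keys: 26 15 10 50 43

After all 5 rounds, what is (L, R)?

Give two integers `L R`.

Round 1 (k=26): L=104 R=202
Round 2 (k=15): L=202 R=181
Round 3 (k=10): L=181 R=211
Round 4 (k=50): L=211 R=136
Round 5 (k=43): L=136 R=12

Answer: 136 12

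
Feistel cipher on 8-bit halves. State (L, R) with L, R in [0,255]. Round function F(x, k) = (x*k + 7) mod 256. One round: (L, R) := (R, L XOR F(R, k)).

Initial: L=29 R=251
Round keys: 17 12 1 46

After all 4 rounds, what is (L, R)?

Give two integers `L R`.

Round 1 (k=17): L=251 R=175
Round 2 (k=12): L=175 R=192
Round 3 (k=1): L=192 R=104
Round 4 (k=46): L=104 R=119

Answer: 104 119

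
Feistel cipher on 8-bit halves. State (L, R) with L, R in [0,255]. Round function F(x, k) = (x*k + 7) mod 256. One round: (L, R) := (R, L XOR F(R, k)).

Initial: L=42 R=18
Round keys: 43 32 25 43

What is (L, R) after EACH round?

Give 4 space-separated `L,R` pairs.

Round 1 (k=43): L=18 R=39
Round 2 (k=32): L=39 R=245
Round 3 (k=25): L=245 R=211
Round 4 (k=43): L=211 R=141

Answer: 18,39 39,245 245,211 211,141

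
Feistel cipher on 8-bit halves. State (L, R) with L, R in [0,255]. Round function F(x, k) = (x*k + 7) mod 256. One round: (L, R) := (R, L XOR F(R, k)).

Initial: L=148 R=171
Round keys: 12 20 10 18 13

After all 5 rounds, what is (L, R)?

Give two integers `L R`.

Answer: 143 162

Derivation:
Round 1 (k=12): L=171 R=159
Round 2 (k=20): L=159 R=216
Round 3 (k=10): L=216 R=232
Round 4 (k=18): L=232 R=143
Round 5 (k=13): L=143 R=162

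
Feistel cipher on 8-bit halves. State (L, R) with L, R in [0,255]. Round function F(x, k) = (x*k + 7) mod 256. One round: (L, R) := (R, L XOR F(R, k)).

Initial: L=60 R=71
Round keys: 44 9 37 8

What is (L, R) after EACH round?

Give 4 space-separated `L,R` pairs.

Round 1 (k=44): L=71 R=7
Round 2 (k=9): L=7 R=1
Round 3 (k=37): L=1 R=43
Round 4 (k=8): L=43 R=94

Answer: 71,7 7,1 1,43 43,94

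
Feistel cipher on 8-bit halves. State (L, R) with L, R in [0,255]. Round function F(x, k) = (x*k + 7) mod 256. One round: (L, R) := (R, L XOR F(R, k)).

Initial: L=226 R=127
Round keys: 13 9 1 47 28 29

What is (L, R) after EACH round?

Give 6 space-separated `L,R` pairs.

Round 1 (k=13): L=127 R=152
Round 2 (k=9): L=152 R=32
Round 3 (k=1): L=32 R=191
Round 4 (k=47): L=191 R=56
Round 5 (k=28): L=56 R=152
Round 6 (k=29): L=152 R=7

Answer: 127,152 152,32 32,191 191,56 56,152 152,7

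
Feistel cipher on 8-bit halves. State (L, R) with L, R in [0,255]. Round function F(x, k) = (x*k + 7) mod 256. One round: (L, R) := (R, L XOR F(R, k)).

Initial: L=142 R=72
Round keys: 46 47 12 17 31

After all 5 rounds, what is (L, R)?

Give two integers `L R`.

Answer: 43 202

Derivation:
Round 1 (k=46): L=72 R=121
Round 2 (k=47): L=121 R=118
Round 3 (k=12): L=118 R=246
Round 4 (k=17): L=246 R=43
Round 5 (k=31): L=43 R=202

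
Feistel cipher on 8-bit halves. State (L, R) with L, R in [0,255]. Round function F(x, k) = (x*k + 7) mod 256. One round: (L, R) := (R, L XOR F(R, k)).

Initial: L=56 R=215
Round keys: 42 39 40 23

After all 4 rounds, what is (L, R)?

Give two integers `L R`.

Answer: 122 240

Derivation:
Round 1 (k=42): L=215 R=117
Round 2 (k=39): L=117 R=13
Round 3 (k=40): L=13 R=122
Round 4 (k=23): L=122 R=240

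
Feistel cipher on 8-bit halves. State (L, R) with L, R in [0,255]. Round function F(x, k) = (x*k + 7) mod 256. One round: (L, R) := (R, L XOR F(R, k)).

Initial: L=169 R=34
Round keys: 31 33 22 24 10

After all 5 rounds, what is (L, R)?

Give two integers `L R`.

Answer: 174 98

Derivation:
Round 1 (k=31): L=34 R=140
Round 2 (k=33): L=140 R=49
Round 3 (k=22): L=49 R=177
Round 4 (k=24): L=177 R=174
Round 5 (k=10): L=174 R=98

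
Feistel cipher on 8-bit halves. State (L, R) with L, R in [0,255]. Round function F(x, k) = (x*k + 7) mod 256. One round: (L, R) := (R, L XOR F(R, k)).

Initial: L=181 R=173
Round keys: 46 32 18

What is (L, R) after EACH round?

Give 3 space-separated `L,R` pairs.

Round 1 (k=46): L=173 R=168
Round 2 (k=32): L=168 R=170
Round 3 (k=18): L=170 R=83

Answer: 173,168 168,170 170,83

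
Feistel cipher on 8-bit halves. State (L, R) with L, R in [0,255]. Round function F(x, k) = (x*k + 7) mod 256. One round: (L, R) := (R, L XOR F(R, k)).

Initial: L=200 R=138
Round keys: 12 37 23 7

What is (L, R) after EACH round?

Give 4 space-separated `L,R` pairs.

Answer: 138,183 183,240 240,32 32,23

Derivation:
Round 1 (k=12): L=138 R=183
Round 2 (k=37): L=183 R=240
Round 3 (k=23): L=240 R=32
Round 4 (k=7): L=32 R=23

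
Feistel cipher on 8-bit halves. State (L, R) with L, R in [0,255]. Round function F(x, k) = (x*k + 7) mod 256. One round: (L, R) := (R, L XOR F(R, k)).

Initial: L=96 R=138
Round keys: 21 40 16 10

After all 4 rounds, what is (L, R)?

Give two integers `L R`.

Answer: 110 54

Derivation:
Round 1 (k=21): L=138 R=57
Round 2 (k=40): L=57 R=101
Round 3 (k=16): L=101 R=110
Round 4 (k=10): L=110 R=54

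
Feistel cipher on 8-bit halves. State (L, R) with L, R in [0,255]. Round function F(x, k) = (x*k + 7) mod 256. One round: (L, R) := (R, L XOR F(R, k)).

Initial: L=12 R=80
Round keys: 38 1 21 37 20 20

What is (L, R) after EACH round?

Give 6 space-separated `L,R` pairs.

Answer: 80,235 235,162 162,186 186,75 75,89 89,176

Derivation:
Round 1 (k=38): L=80 R=235
Round 2 (k=1): L=235 R=162
Round 3 (k=21): L=162 R=186
Round 4 (k=37): L=186 R=75
Round 5 (k=20): L=75 R=89
Round 6 (k=20): L=89 R=176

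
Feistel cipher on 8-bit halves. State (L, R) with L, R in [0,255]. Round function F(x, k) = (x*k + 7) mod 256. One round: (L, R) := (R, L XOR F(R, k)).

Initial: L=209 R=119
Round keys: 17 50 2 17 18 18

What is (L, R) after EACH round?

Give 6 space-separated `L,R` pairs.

Answer: 119,63 63,34 34,116 116,153 153,189 189,200

Derivation:
Round 1 (k=17): L=119 R=63
Round 2 (k=50): L=63 R=34
Round 3 (k=2): L=34 R=116
Round 4 (k=17): L=116 R=153
Round 5 (k=18): L=153 R=189
Round 6 (k=18): L=189 R=200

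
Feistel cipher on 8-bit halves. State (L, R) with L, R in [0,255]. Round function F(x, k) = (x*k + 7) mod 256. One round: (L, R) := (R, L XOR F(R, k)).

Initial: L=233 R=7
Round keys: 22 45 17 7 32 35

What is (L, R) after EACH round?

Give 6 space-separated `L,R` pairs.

Answer: 7,72 72,168 168,103 103,112 112,96 96,87

Derivation:
Round 1 (k=22): L=7 R=72
Round 2 (k=45): L=72 R=168
Round 3 (k=17): L=168 R=103
Round 4 (k=7): L=103 R=112
Round 5 (k=32): L=112 R=96
Round 6 (k=35): L=96 R=87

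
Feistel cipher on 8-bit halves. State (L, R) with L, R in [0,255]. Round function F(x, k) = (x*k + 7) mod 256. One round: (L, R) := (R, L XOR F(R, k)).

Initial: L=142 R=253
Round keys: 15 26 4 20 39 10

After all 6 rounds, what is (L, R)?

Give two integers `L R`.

Round 1 (k=15): L=253 R=84
Round 2 (k=26): L=84 R=114
Round 3 (k=4): L=114 R=155
Round 4 (k=20): L=155 R=81
Round 5 (k=39): L=81 R=197
Round 6 (k=10): L=197 R=232

Answer: 197 232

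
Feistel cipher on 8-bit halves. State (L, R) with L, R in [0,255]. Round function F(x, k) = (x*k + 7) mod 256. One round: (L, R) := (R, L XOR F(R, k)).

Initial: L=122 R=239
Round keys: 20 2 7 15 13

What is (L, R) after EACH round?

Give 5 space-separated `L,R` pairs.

Answer: 239,201 201,118 118,136 136,137 137,116

Derivation:
Round 1 (k=20): L=239 R=201
Round 2 (k=2): L=201 R=118
Round 3 (k=7): L=118 R=136
Round 4 (k=15): L=136 R=137
Round 5 (k=13): L=137 R=116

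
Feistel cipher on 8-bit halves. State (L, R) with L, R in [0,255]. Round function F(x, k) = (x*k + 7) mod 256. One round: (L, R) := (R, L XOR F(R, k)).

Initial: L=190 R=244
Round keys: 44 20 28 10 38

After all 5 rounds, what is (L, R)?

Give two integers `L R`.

Answer: 148 29

Derivation:
Round 1 (k=44): L=244 R=73
Round 2 (k=20): L=73 R=79
Round 3 (k=28): L=79 R=226
Round 4 (k=10): L=226 R=148
Round 5 (k=38): L=148 R=29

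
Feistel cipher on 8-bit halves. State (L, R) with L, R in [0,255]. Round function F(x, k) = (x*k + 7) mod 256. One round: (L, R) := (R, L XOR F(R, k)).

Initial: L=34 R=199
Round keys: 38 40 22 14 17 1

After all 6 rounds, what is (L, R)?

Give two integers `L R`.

Answer: 218 166

Derivation:
Round 1 (k=38): L=199 R=179
Round 2 (k=40): L=179 R=56
Round 3 (k=22): L=56 R=100
Round 4 (k=14): L=100 R=71
Round 5 (k=17): L=71 R=218
Round 6 (k=1): L=218 R=166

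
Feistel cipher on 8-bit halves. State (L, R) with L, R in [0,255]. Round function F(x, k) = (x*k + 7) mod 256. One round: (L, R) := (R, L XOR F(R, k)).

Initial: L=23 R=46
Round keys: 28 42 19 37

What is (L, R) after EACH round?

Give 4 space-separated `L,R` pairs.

Round 1 (k=28): L=46 R=24
Round 2 (k=42): L=24 R=217
Round 3 (k=19): L=217 R=58
Round 4 (k=37): L=58 R=176

Answer: 46,24 24,217 217,58 58,176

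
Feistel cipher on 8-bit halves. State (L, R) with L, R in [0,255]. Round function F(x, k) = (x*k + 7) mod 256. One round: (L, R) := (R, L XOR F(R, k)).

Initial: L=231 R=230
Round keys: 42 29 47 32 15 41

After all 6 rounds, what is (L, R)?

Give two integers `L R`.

Answer: 51 8

Derivation:
Round 1 (k=42): L=230 R=36
Round 2 (k=29): L=36 R=253
Round 3 (k=47): L=253 R=94
Round 4 (k=32): L=94 R=58
Round 5 (k=15): L=58 R=51
Round 6 (k=41): L=51 R=8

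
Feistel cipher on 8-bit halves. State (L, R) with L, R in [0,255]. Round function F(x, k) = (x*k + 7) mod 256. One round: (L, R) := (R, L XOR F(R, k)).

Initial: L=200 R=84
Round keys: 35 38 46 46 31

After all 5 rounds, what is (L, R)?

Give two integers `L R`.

Answer: 198 55

Derivation:
Round 1 (k=35): L=84 R=75
Round 2 (k=38): L=75 R=125
Round 3 (k=46): L=125 R=54
Round 4 (k=46): L=54 R=198
Round 5 (k=31): L=198 R=55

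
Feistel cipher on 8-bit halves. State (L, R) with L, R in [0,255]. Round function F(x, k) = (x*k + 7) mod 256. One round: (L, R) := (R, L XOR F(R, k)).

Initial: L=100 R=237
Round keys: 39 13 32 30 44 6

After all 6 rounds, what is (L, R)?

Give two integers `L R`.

Answer: 66 78

Derivation:
Round 1 (k=39): L=237 R=70
Round 2 (k=13): L=70 R=120
Round 3 (k=32): L=120 R=65
Round 4 (k=30): L=65 R=221
Round 5 (k=44): L=221 R=66
Round 6 (k=6): L=66 R=78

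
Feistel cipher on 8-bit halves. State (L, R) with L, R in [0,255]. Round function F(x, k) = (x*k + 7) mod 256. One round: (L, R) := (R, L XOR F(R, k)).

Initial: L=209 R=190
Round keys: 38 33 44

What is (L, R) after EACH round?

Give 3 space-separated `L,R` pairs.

Round 1 (k=38): L=190 R=234
Round 2 (k=33): L=234 R=143
Round 3 (k=44): L=143 R=113

Answer: 190,234 234,143 143,113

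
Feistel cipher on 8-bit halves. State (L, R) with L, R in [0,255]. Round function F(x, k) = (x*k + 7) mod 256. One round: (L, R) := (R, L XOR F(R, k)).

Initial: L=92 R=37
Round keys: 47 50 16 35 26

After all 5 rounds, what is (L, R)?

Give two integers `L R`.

Round 1 (k=47): L=37 R=142
Round 2 (k=50): L=142 R=230
Round 3 (k=16): L=230 R=233
Round 4 (k=35): L=233 R=4
Round 5 (k=26): L=4 R=134

Answer: 4 134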